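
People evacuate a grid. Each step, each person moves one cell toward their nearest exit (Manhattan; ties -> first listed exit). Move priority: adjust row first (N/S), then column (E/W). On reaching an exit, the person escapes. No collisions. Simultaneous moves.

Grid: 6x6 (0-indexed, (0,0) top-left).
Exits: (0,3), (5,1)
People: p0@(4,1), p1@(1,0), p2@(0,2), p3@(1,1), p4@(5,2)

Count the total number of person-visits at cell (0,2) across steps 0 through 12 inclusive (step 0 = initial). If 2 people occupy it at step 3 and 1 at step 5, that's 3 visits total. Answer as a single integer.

Step 0: p0@(4,1) p1@(1,0) p2@(0,2) p3@(1,1) p4@(5,2) -> at (0,2): 1 [p2], cum=1
Step 1: p0@ESC p1@(0,0) p2@ESC p3@(0,1) p4@ESC -> at (0,2): 0 [-], cum=1
Step 2: p0@ESC p1@(0,1) p2@ESC p3@(0,2) p4@ESC -> at (0,2): 1 [p3], cum=2
Step 3: p0@ESC p1@(0,2) p2@ESC p3@ESC p4@ESC -> at (0,2): 1 [p1], cum=3
Step 4: p0@ESC p1@ESC p2@ESC p3@ESC p4@ESC -> at (0,2): 0 [-], cum=3
Total visits = 3

Answer: 3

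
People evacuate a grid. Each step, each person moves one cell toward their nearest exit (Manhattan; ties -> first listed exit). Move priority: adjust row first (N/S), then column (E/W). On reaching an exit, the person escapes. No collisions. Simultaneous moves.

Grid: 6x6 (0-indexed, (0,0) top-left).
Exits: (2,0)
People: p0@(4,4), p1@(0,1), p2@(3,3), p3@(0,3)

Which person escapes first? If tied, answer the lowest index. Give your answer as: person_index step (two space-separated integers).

Answer: 1 3

Derivation:
Step 1: p0:(4,4)->(3,4) | p1:(0,1)->(1,1) | p2:(3,3)->(2,3) | p3:(0,3)->(1,3)
Step 2: p0:(3,4)->(2,4) | p1:(1,1)->(2,1) | p2:(2,3)->(2,2) | p3:(1,3)->(2,3)
Step 3: p0:(2,4)->(2,3) | p1:(2,1)->(2,0)->EXIT | p2:(2,2)->(2,1) | p3:(2,3)->(2,2)
Step 4: p0:(2,3)->(2,2) | p1:escaped | p2:(2,1)->(2,0)->EXIT | p3:(2,2)->(2,1)
Step 5: p0:(2,2)->(2,1) | p1:escaped | p2:escaped | p3:(2,1)->(2,0)->EXIT
Step 6: p0:(2,1)->(2,0)->EXIT | p1:escaped | p2:escaped | p3:escaped
Exit steps: [6, 3, 4, 5]
First to escape: p1 at step 3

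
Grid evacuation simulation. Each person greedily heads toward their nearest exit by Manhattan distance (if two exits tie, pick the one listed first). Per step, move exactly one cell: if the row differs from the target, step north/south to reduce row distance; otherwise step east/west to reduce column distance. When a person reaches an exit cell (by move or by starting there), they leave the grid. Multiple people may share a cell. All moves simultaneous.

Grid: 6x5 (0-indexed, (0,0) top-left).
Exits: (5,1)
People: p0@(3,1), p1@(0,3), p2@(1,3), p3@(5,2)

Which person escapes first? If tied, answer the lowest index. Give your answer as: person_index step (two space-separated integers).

Answer: 3 1

Derivation:
Step 1: p0:(3,1)->(4,1) | p1:(0,3)->(1,3) | p2:(1,3)->(2,3) | p3:(5,2)->(5,1)->EXIT
Step 2: p0:(4,1)->(5,1)->EXIT | p1:(1,3)->(2,3) | p2:(2,3)->(3,3) | p3:escaped
Step 3: p0:escaped | p1:(2,3)->(3,3) | p2:(3,3)->(4,3) | p3:escaped
Step 4: p0:escaped | p1:(3,3)->(4,3) | p2:(4,3)->(5,3) | p3:escaped
Step 5: p0:escaped | p1:(4,3)->(5,3) | p2:(5,3)->(5,2) | p3:escaped
Step 6: p0:escaped | p1:(5,3)->(5,2) | p2:(5,2)->(5,1)->EXIT | p3:escaped
Step 7: p0:escaped | p1:(5,2)->(5,1)->EXIT | p2:escaped | p3:escaped
Exit steps: [2, 7, 6, 1]
First to escape: p3 at step 1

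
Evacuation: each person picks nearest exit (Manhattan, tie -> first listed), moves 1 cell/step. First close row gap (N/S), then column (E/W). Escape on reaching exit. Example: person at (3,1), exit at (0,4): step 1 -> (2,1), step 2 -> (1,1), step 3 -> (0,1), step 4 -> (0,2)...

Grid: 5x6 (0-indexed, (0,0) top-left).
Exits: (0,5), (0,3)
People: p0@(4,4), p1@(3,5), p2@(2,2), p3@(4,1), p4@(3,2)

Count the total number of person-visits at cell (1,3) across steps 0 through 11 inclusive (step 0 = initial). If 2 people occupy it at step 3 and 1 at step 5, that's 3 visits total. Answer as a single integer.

Step 0: p0@(4,4) p1@(3,5) p2@(2,2) p3@(4,1) p4@(3,2) -> at (1,3): 0 [-], cum=0
Step 1: p0@(3,4) p1@(2,5) p2@(1,2) p3@(3,1) p4@(2,2) -> at (1,3): 0 [-], cum=0
Step 2: p0@(2,4) p1@(1,5) p2@(0,2) p3@(2,1) p4@(1,2) -> at (1,3): 0 [-], cum=0
Step 3: p0@(1,4) p1@ESC p2@ESC p3@(1,1) p4@(0,2) -> at (1,3): 0 [-], cum=0
Step 4: p0@(0,4) p1@ESC p2@ESC p3@(0,1) p4@ESC -> at (1,3): 0 [-], cum=0
Step 5: p0@ESC p1@ESC p2@ESC p3@(0,2) p4@ESC -> at (1,3): 0 [-], cum=0
Step 6: p0@ESC p1@ESC p2@ESC p3@ESC p4@ESC -> at (1,3): 0 [-], cum=0
Total visits = 0

Answer: 0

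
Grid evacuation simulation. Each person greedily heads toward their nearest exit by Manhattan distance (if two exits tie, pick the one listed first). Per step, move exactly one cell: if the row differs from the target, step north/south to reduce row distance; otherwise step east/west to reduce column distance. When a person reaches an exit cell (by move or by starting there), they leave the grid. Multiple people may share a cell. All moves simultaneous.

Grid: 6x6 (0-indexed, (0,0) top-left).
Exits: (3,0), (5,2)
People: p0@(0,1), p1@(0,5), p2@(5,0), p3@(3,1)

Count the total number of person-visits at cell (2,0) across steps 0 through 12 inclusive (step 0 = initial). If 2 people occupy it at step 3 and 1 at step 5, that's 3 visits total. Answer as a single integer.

Answer: 0

Derivation:
Step 0: p0@(0,1) p1@(0,5) p2@(5,0) p3@(3,1) -> at (2,0): 0 [-], cum=0
Step 1: p0@(1,1) p1@(1,5) p2@(4,0) p3@ESC -> at (2,0): 0 [-], cum=0
Step 2: p0@(2,1) p1@(2,5) p2@ESC p3@ESC -> at (2,0): 0 [-], cum=0
Step 3: p0@(3,1) p1@(3,5) p2@ESC p3@ESC -> at (2,0): 0 [-], cum=0
Step 4: p0@ESC p1@(3,4) p2@ESC p3@ESC -> at (2,0): 0 [-], cum=0
Step 5: p0@ESC p1@(3,3) p2@ESC p3@ESC -> at (2,0): 0 [-], cum=0
Step 6: p0@ESC p1@(3,2) p2@ESC p3@ESC -> at (2,0): 0 [-], cum=0
Step 7: p0@ESC p1@(3,1) p2@ESC p3@ESC -> at (2,0): 0 [-], cum=0
Step 8: p0@ESC p1@ESC p2@ESC p3@ESC -> at (2,0): 0 [-], cum=0
Total visits = 0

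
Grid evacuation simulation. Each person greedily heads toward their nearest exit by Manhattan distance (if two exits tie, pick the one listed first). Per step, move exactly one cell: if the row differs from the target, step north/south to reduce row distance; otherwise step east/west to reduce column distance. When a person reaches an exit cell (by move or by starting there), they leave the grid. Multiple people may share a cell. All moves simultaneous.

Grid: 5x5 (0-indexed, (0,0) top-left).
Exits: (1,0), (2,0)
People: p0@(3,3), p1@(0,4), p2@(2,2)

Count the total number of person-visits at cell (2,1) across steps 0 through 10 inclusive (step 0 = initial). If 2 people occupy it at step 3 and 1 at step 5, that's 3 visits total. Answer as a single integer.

Answer: 2

Derivation:
Step 0: p0@(3,3) p1@(0,4) p2@(2,2) -> at (2,1): 0 [-], cum=0
Step 1: p0@(2,3) p1@(1,4) p2@(2,1) -> at (2,1): 1 [p2], cum=1
Step 2: p0@(2,2) p1@(1,3) p2@ESC -> at (2,1): 0 [-], cum=1
Step 3: p0@(2,1) p1@(1,2) p2@ESC -> at (2,1): 1 [p0], cum=2
Step 4: p0@ESC p1@(1,1) p2@ESC -> at (2,1): 0 [-], cum=2
Step 5: p0@ESC p1@ESC p2@ESC -> at (2,1): 0 [-], cum=2
Total visits = 2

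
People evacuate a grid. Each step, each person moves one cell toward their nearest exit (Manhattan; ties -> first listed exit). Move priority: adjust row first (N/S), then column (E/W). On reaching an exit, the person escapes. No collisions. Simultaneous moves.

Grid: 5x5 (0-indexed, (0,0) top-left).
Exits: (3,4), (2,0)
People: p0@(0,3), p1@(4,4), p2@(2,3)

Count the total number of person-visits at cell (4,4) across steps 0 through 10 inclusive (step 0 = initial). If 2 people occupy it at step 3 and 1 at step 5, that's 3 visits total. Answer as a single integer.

Answer: 1

Derivation:
Step 0: p0@(0,3) p1@(4,4) p2@(2,3) -> at (4,4): 1 [p1], cum=1
Step 1: p0@(1,3) p1@ESC p2@(3,3) -> at (4,4): 0 [-], cum=1
Step 2: p0@(2,3) p1@ESC p2@ESC -> at (4,4): 0 [-], cum=1
Step 3: p0@(3,3) p1@ESC p2@ESC -> at (4,4): 0 [-], cum=1
Step 4: p0@ESC p1@ESC p2@ESC -> at (4,4): 0 [-], cum=1
Total visits = 1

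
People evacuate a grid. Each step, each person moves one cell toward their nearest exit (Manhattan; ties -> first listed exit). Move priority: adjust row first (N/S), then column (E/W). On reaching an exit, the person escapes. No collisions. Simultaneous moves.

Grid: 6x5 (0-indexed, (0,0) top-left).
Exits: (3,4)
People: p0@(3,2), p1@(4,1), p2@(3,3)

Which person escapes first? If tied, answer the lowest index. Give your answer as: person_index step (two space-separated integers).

Answer: 2 1

Derivation:
Step 1: p0:(3,2)->(3,3) | p1:(4,1)->(3,1) | p2:(3,3)->(3,4)->EXIT
Step 2: p0:(3,3)->(3,4)->EXIT | p1:(3,1)->(3,2) | p2:escaped
Step 3: p0:escaped | p1:(3,2)->(3,3) | p2:escaped
Step 4: p0:escaped | p1:(3,3)->(3,4)->EXIT | p2:escaped
Exit steps: [2, 4, 1]
First to escape: p2 at step 1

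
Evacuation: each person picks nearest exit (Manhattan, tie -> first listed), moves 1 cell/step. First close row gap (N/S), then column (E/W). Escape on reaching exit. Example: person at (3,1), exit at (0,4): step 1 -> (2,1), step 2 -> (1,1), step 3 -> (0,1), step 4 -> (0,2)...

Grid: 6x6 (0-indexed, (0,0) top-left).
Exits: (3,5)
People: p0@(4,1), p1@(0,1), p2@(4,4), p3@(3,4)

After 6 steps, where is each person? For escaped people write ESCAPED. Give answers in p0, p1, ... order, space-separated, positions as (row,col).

Step 1: p0:(4,1)->(3,1) | p1:(0,1)->(1,1) | p2:(4,4)->(3,4) | p3:(3,4)->(3,5)->EXIT
Step 2: p0:(3,1)->(3,2) | p1:(1,1)->(2,1) | p2:(3,4)->(3,5)->EXIT | p3:escaped
Step 3: p0:(3,2)->(3,3) | p1:(2,1)->(3,1) | p2:escaped | p3:escaped
Step 4: p0:(3,3)->(3,4) | p1:(3,1)->(3,2) | p2:escaped | p3:escaped
Step 5: p0:(3,4)->(3,5)->EXIT | p1:(3,2)->(3,3) | p2:escaped | p3:escaped
Step 6: p0:escaped | p1:(3,3)->(3,4) | p2:escaped | p3:escaped

ESCAPED (3,4) ESCAPED ESCAPED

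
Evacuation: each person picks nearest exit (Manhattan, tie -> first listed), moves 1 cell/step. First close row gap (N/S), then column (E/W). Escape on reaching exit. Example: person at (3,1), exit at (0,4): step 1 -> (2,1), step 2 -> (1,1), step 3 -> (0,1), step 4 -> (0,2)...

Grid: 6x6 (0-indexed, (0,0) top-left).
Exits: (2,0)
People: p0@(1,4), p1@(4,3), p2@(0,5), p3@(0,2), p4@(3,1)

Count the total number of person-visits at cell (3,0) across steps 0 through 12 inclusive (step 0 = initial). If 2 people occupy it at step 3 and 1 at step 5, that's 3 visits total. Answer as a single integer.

Step 0: p0@(1,4) p1@(4,3) p2@(0,5) p3@(0,2) p4@(3,1) -> at (3,0): 0 [-], cum=0
Step 1: p0@(2,4) p1@(3,3) p2@(1,5) p3@(1,2) p4@(2,1) -> at (3,0): 0 [-], cum=0
Step 2: p0@(2,3) p1@(2,3) p2@(2,5) p3@(2,2) p4@ESC -> at (3,0): 0 [-], cum=0
Step 3: p0@(2,2) p1@(2,2) p2@(2,4) p3@(2,1) p4@ESC -> at (3,0): 0 [-], cum=0
Step 4: p0@(2,1) p1@(2,1) p2@(2,3) p3@ESC p4@ESC -> at (3,0): 0 [-], cum=0
Step 5: p0@ESC p1@ESC p2@(2,2) p3@ESC p4@ESC -> at (3,0): 0 [-], cum=0
Step 6: p0@ESC p1@ESC p2@(2,1) p3@ESC p4@ESC -> at (3,0): 0 [-], cum=0
Step 7: p0@ESC p1@ESC p2@ESC p3@ESC p4@ESC -> at (3,0): 0 [-], cum=0
Total visits = 0

Answer: 0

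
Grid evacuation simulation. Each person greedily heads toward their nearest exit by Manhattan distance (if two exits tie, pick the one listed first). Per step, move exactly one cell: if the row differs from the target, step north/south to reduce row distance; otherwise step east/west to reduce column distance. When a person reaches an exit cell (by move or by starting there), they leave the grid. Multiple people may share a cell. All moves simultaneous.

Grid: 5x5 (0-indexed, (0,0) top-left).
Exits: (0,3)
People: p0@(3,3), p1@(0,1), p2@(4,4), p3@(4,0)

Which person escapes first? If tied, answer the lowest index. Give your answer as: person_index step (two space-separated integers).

Answer: 1 2

Derivation:
Step 1: p0:(3,3)->(2,3) | p1:(0,1)->(0,2) | p2:(4,4)->(3,4) | p3:(4,0)->(3,0)
Step 2: p0:(2,3)->(1,3) | p1:(0,2)->(0,3)->EXIT | p2:(3,4)->(2,4) | p3:(3,0)->(2,0)
Step 3: p0:(1,3)->(0,3)->EXIT | p1:escaped | p2:(2,4)->(1,4) | p3:(2,0)->(1,0)
Step 4: p0:escaped | p1:escaped | p2:(1,4)->(0,4) | p3:(1,0)->(0,0)
Step 5: p0:escaped | p1:escaped | p2:(0,4)->(0,3)->EXIT | p3:(0,0)->(0,1)
Step 6: p0:escaped | p1:escaped | p2:escaped | p3:(0,1)->(0,2)
Step 7: p0:escaped | p1:escaped | p2:escaped | p3:(0,2)->(0,3)->EXIT
Exit steps: [3, 2, 5, 7]
First to escape: p1 at step 2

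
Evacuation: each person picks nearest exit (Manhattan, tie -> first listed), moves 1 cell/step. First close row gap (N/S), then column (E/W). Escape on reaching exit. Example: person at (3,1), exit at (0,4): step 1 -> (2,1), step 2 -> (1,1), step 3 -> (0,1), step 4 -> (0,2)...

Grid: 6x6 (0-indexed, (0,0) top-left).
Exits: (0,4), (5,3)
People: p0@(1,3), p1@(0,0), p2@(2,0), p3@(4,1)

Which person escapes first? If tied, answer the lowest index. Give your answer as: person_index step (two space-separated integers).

Answer: 0 2

Derivation:
Step 1: p0:(1,3)->(0,3) | p1:(0,0)->(0,1) | p2:(2,0)->(1,0) | p3:(4,1)->(5,1)
Step 2: p0:(0,3)->(0,4)->EXIT | p1:(0,1)->(0,2) | p2:(1,0)->(0,0) | p3:(5,1)->(5,2)
Step 3: p0:escaped | p1:(0,2)->(0,3) | p2:(0,0)->(0,1) | p3:(5,2)->(5,3)->EXIT
Step 4: p0:escaped | p1:(0,3)->(0,4)->EXIT | p2:(0,1)->(0,2) | p3:escaped
Step 5: p0:escaped | p1:escaped | p2:(0,2)->(0,3) | p3:escaped
Step 6: p0:escaped | p1:escaped | p2:(0,3)->(0,4)->EXIT | p3:escaped
Exit steps: [2, 4, 6, 3]
First to escape: p0 at step 2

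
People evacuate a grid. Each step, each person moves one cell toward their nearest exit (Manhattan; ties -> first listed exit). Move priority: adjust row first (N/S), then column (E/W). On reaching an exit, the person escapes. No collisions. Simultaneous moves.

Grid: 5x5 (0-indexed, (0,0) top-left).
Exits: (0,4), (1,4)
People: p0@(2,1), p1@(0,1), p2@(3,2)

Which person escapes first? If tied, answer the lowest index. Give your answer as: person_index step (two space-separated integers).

Step 1: p0:(2,1)->(1,1) | p1:(0,1)->(0,2) | p2:(3,2)->(2,2)
Step 2: p0:(1,1)->(1,2) | p1:(0,2)->(0,3) | p2:(2,2)->(1,2)
Step 3: p0:(1,2)->(1,3) | p1:(0,3)->(0,4)->EXIT | p2:(1,2)->(1,3)
Step 4: p0:(1,3)->(1,4)->EXIT | p1:escaped | p2:(1,3)->(1,4)->EXIT
Exit steps: [4, 3, 4]
First to escape: p1 at step 3

Answer: 1 3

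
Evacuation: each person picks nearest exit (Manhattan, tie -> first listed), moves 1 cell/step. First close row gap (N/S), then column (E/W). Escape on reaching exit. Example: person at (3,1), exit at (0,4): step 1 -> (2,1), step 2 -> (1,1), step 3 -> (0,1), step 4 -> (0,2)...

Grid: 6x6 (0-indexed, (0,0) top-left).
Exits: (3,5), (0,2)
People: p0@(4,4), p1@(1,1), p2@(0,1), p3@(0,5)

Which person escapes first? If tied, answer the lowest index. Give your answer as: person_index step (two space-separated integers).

Step 1: p0:(4,4)->(3,4) | p1:(1,1)->(0,1) | p2:(0,1)->(0,2)->EXIT | p3:(0,5)->(1,5)
Step 2: p0:(3,4)->(3,5)->EXIT | p1:(0,1)->(0,2)->EXIT | p2:escaped | p3:(1,5)->(2,5)
Step 3: p0:escaped | p1:escaped | p2:escaped | p3:(2,5)->(3,5)->EXIT
Exit steps: [2, 2, 1, 3]
First to escape: p2 at step 1

Answer: 2 1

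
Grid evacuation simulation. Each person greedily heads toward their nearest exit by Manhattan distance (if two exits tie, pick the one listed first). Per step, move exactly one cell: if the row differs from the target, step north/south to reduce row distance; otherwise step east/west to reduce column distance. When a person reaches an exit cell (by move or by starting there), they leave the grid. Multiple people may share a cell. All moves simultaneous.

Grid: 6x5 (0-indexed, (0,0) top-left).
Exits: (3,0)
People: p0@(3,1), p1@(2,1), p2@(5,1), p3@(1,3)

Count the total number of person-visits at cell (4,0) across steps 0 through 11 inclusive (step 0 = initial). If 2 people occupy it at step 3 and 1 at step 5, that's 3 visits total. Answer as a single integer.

Answer: 0

Derivation:
Step 0: p0@(3,1) p1@(2,1) p2@(5,1) p3@(1,3) -> at (4,0): 0 [-], cum=0
Step 1: p0@ESC p1@(3,1) p2@(4,1) p3@(2,3) -> at (4,0): 0 [-], cum=0
Step 2: p0@ESC p1@ESC p2@(3,1) p3@(3,3) -> at (4,0): 0 [-], cum=0
Step 3: p0@ESC p1@ESC p2@ESC p3@(3,2) -> at (4,0): 0 [-], cum=0
Step 4: p0@ESC p1@ESC p2@ESC p3@(3,1) -> at (4,0): 0 [-], cum=0
Step 5: p0@ESC p1@ESC p2@ESC p3@ESC -> at (4,0): 0 [-], cum=0
Total visits = 0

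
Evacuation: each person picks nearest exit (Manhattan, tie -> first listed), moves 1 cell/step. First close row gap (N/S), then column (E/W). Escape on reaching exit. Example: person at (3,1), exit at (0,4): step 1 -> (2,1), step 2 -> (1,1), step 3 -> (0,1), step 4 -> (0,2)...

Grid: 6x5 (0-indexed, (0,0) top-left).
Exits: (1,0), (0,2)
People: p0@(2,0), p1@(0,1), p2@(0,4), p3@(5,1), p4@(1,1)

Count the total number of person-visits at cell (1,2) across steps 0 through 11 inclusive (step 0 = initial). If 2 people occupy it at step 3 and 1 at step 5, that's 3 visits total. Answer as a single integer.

Step 0: p0@(2,0) p1@(0,1) p2@(0,4) p3@(5,1) p4@(1,1) -> at (1,2): 0 [-], cum=0
Step 1: p0@ESC p1@ESC p2@(0,3) p3@(4,1) p4@ESC -> at (1,2): 0 [-], cum=0
Step 2: p0@ESC p1@ESC p2@ESC p3@(3,1) p4@ESC -> at (1,2): 0 [-], cum=0
Step 3: p0@ESC p1@ESC p2@ESC p3@(2,1) p4@ESC -> at (1,2): 0 [-], cum=0
Step 4: p0@ESC p1@ESC p2@ESC p3@(1,1) p4@ESC -> at (1,2): 0 [-], cum=0
Step 5: p0@ESC p1@ESC p2@ESC p3@ESC p4@ESC -> at (1,2): 0 [-], cum=0
Total visits = 0

Answer: 0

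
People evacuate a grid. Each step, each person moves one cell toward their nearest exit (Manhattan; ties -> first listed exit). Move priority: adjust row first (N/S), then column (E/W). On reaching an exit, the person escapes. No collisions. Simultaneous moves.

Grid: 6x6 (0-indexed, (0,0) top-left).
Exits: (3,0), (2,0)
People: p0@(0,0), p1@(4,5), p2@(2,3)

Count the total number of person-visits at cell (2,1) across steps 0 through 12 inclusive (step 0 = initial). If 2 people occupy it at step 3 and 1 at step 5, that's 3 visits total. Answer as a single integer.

Answer: 1

Derivation:
Step 0: p0@(0,0) p1@(4,5) p2@(2,3) -> at (2,1): 0 [-], cum=0
Step 1: p0@(1,0) p1@(3,5) p2@(2,2) -> at (2,1): 0 [-], cum=0
Step 2: p0@ESC p1@(3,4) p2@(2,1) -> at (2,1): 1 [p2], cum=1
Step 3: p0@ESC p1@(3,3) p2@ESC -> at (2,1): 0 [-], cum=1
Step 4: p0@ESC p1@(3,2) p2@ESC -> at (2,1): 0 [-], cum=1
Step 5: p0@ESC p1@(3,1) p2@ESC -> at (2,1): 0 [-], cum=1
Step 6: p0@ESC p1@ESC p2@ESC -> at (2,1): 0 [-], cum=1
Total visits = 1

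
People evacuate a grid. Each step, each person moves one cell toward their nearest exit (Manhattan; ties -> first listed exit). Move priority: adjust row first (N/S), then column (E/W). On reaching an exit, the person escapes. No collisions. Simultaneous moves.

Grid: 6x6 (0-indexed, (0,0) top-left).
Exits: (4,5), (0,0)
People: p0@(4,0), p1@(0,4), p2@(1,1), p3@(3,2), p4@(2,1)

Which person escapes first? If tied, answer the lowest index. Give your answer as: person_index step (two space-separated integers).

Step 1: p0:(4,0)->(3,0) | p1:(0,4)->(0,3) | p2:(1,1)->(0,1) | p3:(3,2)->(4,2) | p4:(2,1)->(1,1)
Step 2: p0:(3,0)->(2,0) | p1:(0,3)->(0,2) | p2:(0,1)->(0,0)->EXIT | p3:(4,2)->(4,3) | p4:(1,1)->(0,1)
Step 3: p0:(2,0)->(1,0) | p1:(0,2)->(0,1) | p2:escaped | p3:(4,3)->(4,4) | p4:(0,1)->(0,0)->EXIT
Step 4: p0:(1,0)->(0,0)->EXIT | p1:(0,1)->(0,0)->EXIT | p2:escaped | p3:(4,4)->(4,5)->EXIT | p4:escaped
Exit steps: [4, 4, 2, 4, 3]
First to escape: p2 at step 2

Answer: 2 2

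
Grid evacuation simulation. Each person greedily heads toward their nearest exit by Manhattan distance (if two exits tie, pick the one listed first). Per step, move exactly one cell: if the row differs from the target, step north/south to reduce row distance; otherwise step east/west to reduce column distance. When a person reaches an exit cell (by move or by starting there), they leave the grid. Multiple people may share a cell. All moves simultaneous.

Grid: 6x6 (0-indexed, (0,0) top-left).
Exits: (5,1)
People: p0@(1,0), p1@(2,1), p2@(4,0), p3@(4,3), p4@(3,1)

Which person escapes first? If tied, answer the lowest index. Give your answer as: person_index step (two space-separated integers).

Answer: 2 2

Derivation:
Step 1: p0:(1,0)->(2,0) | p1:(2,1)->(3,1) | p2:(4,0)->(5,0) | p3:(4,3)->(5,3) | p4:(3,1)->(4,1)
Step 2: p0:(2,0)->(3,0) | p1:(3,1)->(4,1) | p2:(5,0)->(5,1)->EXIT | p3:(5,3)->(5,2) | p4:(4,1)->(5,1)->EXIT
Step 3: p0:(3,0)->(4,0) | p1:(4,1)->(5,1)->EXIT | p2:escaped | p3:(5,2)->(5,1)->EXIT | p4:escaped
Step 4: p0:(4,0)->(5,0) | p1:escaped | p2:escaped | p3:escaped | p4:escaped
Step 5: p0:(5,0)->(5,1)->EXIT | p1:escaped | p2:escaped | p3:escaped | p4:escaped
Exit steps: [5, 3, 2, 3, 2]
First to escape: p2 at step 2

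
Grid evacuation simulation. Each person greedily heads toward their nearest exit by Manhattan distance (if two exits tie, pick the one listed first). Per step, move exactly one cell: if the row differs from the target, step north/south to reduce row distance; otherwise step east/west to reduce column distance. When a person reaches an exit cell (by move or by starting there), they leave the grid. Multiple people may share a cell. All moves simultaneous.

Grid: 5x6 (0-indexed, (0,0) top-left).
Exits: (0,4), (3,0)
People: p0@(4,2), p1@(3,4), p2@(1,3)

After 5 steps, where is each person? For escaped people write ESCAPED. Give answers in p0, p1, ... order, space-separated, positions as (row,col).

Step 1: p0:(4,2)->(3,2) | p1:(3,4)->(2,4) | p2:(1,3)->(0,3)
Step 2: p0:(3,2)->(3,1) | p1:(2,4)->(1,4) | p2:(0,3)->(0,4)->EXIT
Step 3: p0:(3,1)->(3,0)->EXIT | p1:(1,4)->(0,4)->EXIT | p2:escaped

ESCAPED ESCAPED ESCAPED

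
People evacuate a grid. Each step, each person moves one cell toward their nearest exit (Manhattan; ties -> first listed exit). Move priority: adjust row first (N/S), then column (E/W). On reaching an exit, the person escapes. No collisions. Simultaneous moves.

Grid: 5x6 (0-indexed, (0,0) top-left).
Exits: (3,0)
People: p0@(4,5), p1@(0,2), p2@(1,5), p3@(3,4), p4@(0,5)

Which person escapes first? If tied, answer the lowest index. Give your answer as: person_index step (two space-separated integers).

Answer: 3 4

Derivation:
Step 1: p0:(4,5)->(3,5) | p1:(0,2)->(1,2) | p2:(1,5)->(2,5) | p3:(3,4)->(3,3) | p4:(0,5)->(1,5)
Step 2: p0:(3,5)->(3,4) | p1:(1,2)->(2,2) | p2:(2,5)->(3,5) | p3:(3,3)->(3,2) | p4:(1,5)->(2,5)
Step 3: p0:(3,4)->(3,3) | p1:(2,2)->(3,2) | p2:(3,5)->(3,4) | p3:(3,2)->(3,1) | p4:(2,5)->(3,5)
Step 4: p0:(3,3)->(3,2) | p1:(3,2)->(3,1) | p2:(3,4)->(3,3) | p3:(3,1)->(3,0)->EXIT | p4:(3,5)->(3,4)
Step 5: p0:(3,2)->(3,1) | p1:(3,1)->(3,0)->EXIT | p2:(3,3)->(3,2) | p3:escaped | p4:(3,4)->(3,3)
Step 6: p0:(3,1)->(3,0)->EXIT | p1:escaped | p2:(3,2)->(3,1) | p3:escaped | p4:(3,3)->(3,2)
Step 7: p0:escaped | p1:escaped | p2:(3,1)->(3,0)->EXIT | p3:escaped | p4:(3,2)->(3,1)
Step 8: p0:escaped | p1:escaped | p2:escaped | p3:escaped | p4:(3,1)->(3,0)->EXIT
Exit steps: [6, 5, 7, 4, 8]
First to escape: p3 at step 4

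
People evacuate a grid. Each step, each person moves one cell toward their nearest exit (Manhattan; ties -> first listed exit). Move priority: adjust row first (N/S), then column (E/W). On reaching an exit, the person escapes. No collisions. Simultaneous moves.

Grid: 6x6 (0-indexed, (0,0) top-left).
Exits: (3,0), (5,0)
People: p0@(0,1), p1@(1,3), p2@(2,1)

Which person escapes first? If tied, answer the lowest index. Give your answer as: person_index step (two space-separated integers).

Answer: 2 2

Derivation:
Step 1: p0:(0,1)->(1,1) | p1:(1,3)->(2,3) | p2:(2,1)->(3,1)
Step 2: p0:(1,1)->(2,1) | p1:(2,3)->(3,3) | p2:(3,1)->(3,0)->EXIT
Step 3: p0:(2,1)->(3,1) | p1:(3,3)->(3,2) | p2:escaped
Step 4: p0:(3,1)->(3,0)->EXIT | p1:(3,2)->(3,1) | p2:escaped
Step 5: p0:escaped | p1:(3,1)->(3,0)->EXIT | p2:escaped
Exit steps: [4, 5, 2]
First to escape: p2 at step 2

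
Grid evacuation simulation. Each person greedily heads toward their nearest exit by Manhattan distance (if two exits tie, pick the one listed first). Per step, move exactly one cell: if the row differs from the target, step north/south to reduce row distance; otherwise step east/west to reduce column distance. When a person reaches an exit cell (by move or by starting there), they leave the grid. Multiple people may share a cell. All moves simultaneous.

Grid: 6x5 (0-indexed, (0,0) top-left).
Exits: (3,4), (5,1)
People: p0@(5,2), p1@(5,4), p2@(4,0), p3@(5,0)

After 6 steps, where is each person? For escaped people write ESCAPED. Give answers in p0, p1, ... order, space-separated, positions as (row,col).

Step 1: p0:(5,2)->(5,1)->EXIT | p1:(5,4)->(4,4) | p2:(4,0)->(5,0) | p3:(5,0)->(5,1)->EXIT
Step 2: p0:escaped | p1:(4,4)->(3,4)->EXIT | p2:(5,0)->(5,1)->EXIT | p3:escaped

ESCAPED ESCAPED ESCAPED ESCAPED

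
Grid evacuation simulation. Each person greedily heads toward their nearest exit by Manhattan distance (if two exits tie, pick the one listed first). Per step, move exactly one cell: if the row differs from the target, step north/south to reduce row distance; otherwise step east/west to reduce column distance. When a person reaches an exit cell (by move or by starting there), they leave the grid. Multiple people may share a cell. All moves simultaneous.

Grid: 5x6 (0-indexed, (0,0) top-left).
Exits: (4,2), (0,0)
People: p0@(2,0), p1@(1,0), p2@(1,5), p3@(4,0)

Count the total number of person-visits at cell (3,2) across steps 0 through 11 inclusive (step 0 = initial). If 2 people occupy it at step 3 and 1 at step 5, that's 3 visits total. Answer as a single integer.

Step 0: p0@(2,0) p1@(1,0) p2@(1,5) p3@(4,0) -> at (3,2): 0 [-], cum=0
Step 1: p0@(1,0) p1@ESC p2@(2,5) p3@(4,1) -> at (3,2): 0 [-], cum=0
Step 2: p0@ESC p1@ESC p2@(3,5) p3@ESC -> at (3,2): 0 [-], cum=0
Step 3: p0@ESC p1@ESC p2@(4,5) p3@ESC -> at (3,2): 0 [-], cum=0
Step 4: p0@ESC p1@ESC p2@(4,4) p3@ESC -> at (3,2): 0 [-], cum=0
Step 5: p0@ESC p1@ESC p2@(4,3) p3@ESC -> at (3,2): 0 [-], cum=0
Step 6: p0@ESC p1@ESC p2@ESC p3@ESC -> at (3,2): 0 [-], cum=0
Total visits = 0

Answer: 0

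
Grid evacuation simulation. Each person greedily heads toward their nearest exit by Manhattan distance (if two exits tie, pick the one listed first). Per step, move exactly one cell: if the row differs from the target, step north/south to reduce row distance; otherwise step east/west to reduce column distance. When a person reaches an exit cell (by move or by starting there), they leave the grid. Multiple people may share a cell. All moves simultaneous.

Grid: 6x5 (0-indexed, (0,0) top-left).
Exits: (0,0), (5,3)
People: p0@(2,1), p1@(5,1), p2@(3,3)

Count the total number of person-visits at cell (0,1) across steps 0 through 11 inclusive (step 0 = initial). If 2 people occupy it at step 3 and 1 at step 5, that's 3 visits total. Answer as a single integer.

Answer: 1

Derivation:
Step 0: p0@(2,1) p1@(5,1) p2@(3,3) -> at (0,1): 0 [-], cum=0
Step 1: p0@(1,1) p1@(5,2) p2@(4,3) -> at (0,1): 0 [-], cum=0
Step 2: p0@(0,1) p1@ESC p2@ESC -> at (0,1): 1 [p0], cum=1
Step 3: p0@ESC p1@ESC p2@ESC -> at (0,1): 0 [-], cum=1
Total visits = 1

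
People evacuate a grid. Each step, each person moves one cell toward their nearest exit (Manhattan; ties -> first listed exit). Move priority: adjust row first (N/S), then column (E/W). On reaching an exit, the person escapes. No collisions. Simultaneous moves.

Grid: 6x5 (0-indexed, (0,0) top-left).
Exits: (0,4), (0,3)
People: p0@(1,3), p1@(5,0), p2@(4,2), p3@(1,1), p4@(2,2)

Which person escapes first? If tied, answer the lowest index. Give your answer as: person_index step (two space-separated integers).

Answer: 0 1

Derivation:
Step 1: p0:(1,3)->(0,3)->EXIT | p1:(5,0)->(4,0) | p2:(4,2)->(3,2) | p3:(1,1)->(0,1) | p4:(2,2)->(1,2)
Step 2: p0:escaped | p1:(4,0)->(3,0) | p2:(3,2)->(2,2) | p3:(0,1)->(0,2) | p4:(1,2)->(0,2)
Step 3: p0:escaped | p1:(3,0)->(2,0) | p2:(2,2)->(1,2) | p3:(0,2)->(0,3)->EXIT | p4:(0,2)->(0,3)->EXIT
Step 4: p0:escaped | p1:(2,0)->(1,0) | p2:(1,2)->(0,2) | p3:escaped | p4:escaped
Step 5: p0:escaped | p1:(1,0)->(0,0) | p2:(0,2)->(0,3)->EXIT | p3:escaped | p4:escaped
Step 6: p0:escaped | p1:(0,0)->(0,1) | p2:escaped | p3:escaped | p4:escaped
Step 7: p0:escaped | p1:(0,1)->(0,2) | p2:escaped | p3:escaped | p4:escaped
Step 8: p0:escaped | p1:(0,2)->(0,3)->EXIT | p2:escaped | p3:escaped | p4:escaped
Exit steps: [1, 8, 5, 3, 3]
First to escape: p0 at step 1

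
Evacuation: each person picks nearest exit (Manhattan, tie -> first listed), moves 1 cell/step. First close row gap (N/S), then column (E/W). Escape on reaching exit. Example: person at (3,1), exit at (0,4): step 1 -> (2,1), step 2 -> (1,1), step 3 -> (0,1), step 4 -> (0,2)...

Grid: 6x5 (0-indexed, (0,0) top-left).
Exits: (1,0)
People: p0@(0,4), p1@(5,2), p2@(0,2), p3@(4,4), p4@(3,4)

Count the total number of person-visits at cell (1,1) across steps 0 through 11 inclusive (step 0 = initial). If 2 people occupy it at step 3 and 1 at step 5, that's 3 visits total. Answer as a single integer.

Step 0: p0@(0,4) p1@(5,2) p2@(0,2) p3@(4,4) p4@(3,4) -> at (1,1): 0 [-], cum=0
Step 1: p0@(1,4) p1@(4,2) p2@(1,2) p3@(3,4) p4@(2,4) -> at (1,1): 0 [-], cum=0
Step 2: p0@(1,3) p1@(3,2) p2@(1,1) p3@(2,4) p4@(1,4) -> at (1,1): 1 [p2], cum=1
Step 3: p0@(1,2) p1@(2,2) p2@ESC p3@(1,4) p4@(1,3) -> at (1,1): 0 [-], cum=1
Step 4: p0@(1,1) p1@(1,2) p2@ESC p3@(1,3) p4@(1,2) -> at (1,1): 1 [p0], cum=2
Step 5: p0@ESC p1@(1,1) p2@ESC p3@(1,2) p4@(1,1) -> at (1,1): 2 [p1,p4], cum=4
Step 6: p0@ESC p1@ESC p2@ESC p3@(1,1) p4@ESC -> at (1,1): 1 [p3], cum=5
Step 7: p0@ESC p1@ESC p2@ESC p3@ESC p4@ESC -> at (1,1): 0 [-], cum=5
Total visits = 5

Answer: 5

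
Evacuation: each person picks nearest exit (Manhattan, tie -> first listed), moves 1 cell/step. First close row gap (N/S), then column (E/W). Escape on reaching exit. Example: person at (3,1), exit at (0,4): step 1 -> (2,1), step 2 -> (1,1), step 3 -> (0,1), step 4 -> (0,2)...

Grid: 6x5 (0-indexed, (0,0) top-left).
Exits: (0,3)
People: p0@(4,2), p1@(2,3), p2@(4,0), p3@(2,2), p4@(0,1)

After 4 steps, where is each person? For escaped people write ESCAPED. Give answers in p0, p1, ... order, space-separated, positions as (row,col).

Step 1: p0:(4,2)->(3,2) | p1:(2,3)->(1,3) | p2:(4,0)->(3,0) | p3:(2,2)->(1,2) | p4:(0,1)->(0,2)
Step 2: p0:(3,2)->(2,2) | p1:(1,3)->(0,3)->EXIT | p2:(3,0)->(2,0) | p3:(1,2)->(0,2) | p4:(0,2)->(0,3)->EXIT
Step 3: p0:(2,2)->(1,2) | p1:escaped | p2:(2,0)->(1,0) | p3:(0,2)->(0,3)->EXIT | p4:escaped
Step 4: p0:(1,2)->(0,2) | p1:escaped | p2:(1,0)->(0,0) | p3:escaped | p4:escaped

(0,2) ESCAPED (0,0) ESCAPED ESCAPED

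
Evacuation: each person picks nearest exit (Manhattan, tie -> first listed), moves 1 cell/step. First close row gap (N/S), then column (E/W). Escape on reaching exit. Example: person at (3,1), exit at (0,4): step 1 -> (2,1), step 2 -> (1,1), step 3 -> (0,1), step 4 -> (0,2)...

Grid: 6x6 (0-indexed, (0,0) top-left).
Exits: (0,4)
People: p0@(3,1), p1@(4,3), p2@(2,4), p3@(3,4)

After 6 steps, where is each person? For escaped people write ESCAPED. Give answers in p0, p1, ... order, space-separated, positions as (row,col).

Step 1: p0:(3,1)->(2,1) | p1:(4,3)->(3,3) | p2:(2,4)->(1,4) | p3:(3,4)->(2,4)
Step 2: p0:(2,1)->(1,1) | p1:(3,3)->(2,3) | p2:(1,4)->(0,4)->EXIT | p3:(2,4)->(1,4)
Step 3: p0:(1,1)->(0,1) | p1:(2,3)->(1,3) | p2:escaped | p3:(1,4)->(0,4)->EXIT
Step 4: p0:(0,1)->(0,2) | p1:(1,3)->(0,3) | p2:escaped | p3:escaped
Step 5: p0:(0,2)->(0,3) | p1:(0,3)->(0,4)->EXIT | p2:escaped | p3:escaped
Step 6: p0:(0,3)->(0,4)->EXIT | p1:escaped | p2:escaped | p3:escaped

ESCAPED ESCAPED ESCAPED ESCAPED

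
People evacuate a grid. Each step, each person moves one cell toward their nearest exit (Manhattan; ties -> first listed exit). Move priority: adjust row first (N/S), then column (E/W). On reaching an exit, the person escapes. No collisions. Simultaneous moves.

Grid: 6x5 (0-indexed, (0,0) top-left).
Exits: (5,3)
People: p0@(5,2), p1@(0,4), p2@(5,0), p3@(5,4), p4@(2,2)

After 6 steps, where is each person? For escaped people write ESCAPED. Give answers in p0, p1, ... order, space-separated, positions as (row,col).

Step 1: p0:(5,2)->(5,3)->EXIT | p1:(0,4)->(1,4) | p2:(5,0)->(5,1) | p3:(5,4)->(5,3)->EXIT | p4:(2,2)->(3,2)
Step 2: p0:escaped | p1:(1,4)->(2,4) | p2:(5,1)->(5,2) | p3:escaped | p4:(3,2)->(4,2)
Step 3: p0:escaped | p1:(2,4)->(3,4) | p2:(5,2)->(5,3)->EXIT | p3:escaped | p4:(4,2)->(5,2)
Step 4: p0:escaped | p1:(3,4)->(4,4) | p2:escaped | p3:escaped | p4:(5,2)->(5,3)->EXIT
Step 5: p0:escaped | p1:(4,4)->(5,4) | p2:escaped | p3:escaped | p4:escaped
Step 6: p0:escaped | p1:(5,4)->(5,3)->EXIT | p2:escaped | p3:escaped | p4:escaped

ESCAPED ESCAPED ESCAPED ESCAPED ESCAPED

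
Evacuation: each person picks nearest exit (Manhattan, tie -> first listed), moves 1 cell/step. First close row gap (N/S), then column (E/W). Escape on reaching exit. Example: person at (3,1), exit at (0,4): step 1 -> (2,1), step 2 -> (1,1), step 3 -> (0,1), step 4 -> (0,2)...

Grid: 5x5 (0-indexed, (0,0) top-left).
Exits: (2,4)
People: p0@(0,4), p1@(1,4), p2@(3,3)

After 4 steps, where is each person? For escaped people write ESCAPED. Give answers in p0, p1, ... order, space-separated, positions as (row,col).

Step 1: p0:(0,4)->(1,4) | p1:(1,4)->(2,4)->EXIT | p2:(3,3)->(2,3)
Step 2: p0:(1,4)->(2,4)->EXIT | p1:escaped | p2:(2,3)->(2,4)->EXIT

ESCAPED ESCAPED ESCAPED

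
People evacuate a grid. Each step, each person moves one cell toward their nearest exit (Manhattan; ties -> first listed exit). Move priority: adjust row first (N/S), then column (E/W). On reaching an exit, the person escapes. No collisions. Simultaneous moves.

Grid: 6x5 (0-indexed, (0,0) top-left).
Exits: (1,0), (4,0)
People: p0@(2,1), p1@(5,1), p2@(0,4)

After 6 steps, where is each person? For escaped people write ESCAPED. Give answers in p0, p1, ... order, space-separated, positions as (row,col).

Step 1: p0:(2,1)->(1,1) | p1:(5,1)->(4,1) | p2:(0,4)->(1,4)
Step 2: p0:(1,1)->(1,0)->EXIT | p1:(4,1)->(4,0)->EXIT | p2:(1,4)->(1,3)
Step 3: p0:escaped | p1:escaped | p2:(1,3)->(1,2)
Step 4: p0:escaped | p1:escaped | p2:(1,2)->(1,1)
Step 5: p0:escaped | p1:escaped | p2:(1,1)->(1,0)->EXIT

ESCAPED ESCAPED ESCAPED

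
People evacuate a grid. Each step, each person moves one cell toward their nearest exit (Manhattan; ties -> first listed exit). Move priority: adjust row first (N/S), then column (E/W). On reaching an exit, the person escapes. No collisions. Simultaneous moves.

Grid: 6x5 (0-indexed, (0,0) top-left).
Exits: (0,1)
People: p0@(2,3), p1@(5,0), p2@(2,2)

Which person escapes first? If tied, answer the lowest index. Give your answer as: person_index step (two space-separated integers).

Answer: 2 3

Derivation:
Step 1: p0:(2,3)->(1,3) | p1:(5,0)->(4,0) | p2:(2,2)->(1,2)
Step 2: p0:(1,3)->(0,3) | p1:(4,0)->(3,0) | p2:(1,2)->(0,2)
Step 3: p0:(0,3)->(0,2) | p1:(3,0)->(2,0) | p2:(0,2)->(0,1)->EXIT
Step 4: p0:(0,2)->(0,1)->EXIT | p1:(2,0)->(1,0) | p2:escaped
Step 5: p0:escaped | p1:(1,0)->(0,0) | p2:escaped
Step 6: p0:escaped | p1:(0,0)->(0,1)->EXIT | p2:escaped
Exit steps: [4, 6, 3]
First to escape: p2 at step 3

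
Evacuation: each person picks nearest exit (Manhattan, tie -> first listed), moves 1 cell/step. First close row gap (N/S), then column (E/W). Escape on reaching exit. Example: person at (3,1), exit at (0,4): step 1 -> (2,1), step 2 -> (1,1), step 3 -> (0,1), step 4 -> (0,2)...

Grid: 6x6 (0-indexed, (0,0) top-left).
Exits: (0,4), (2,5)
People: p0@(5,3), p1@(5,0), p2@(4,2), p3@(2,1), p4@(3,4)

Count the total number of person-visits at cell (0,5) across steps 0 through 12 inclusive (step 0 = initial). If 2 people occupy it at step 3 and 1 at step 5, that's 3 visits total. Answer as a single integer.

Step 0: p0@(5,3) p1@(5,0) p2@(4,2) p3@(2,1) p4@(3,4) -> at (0,5): 0 [-], cum=0
Step 1: p0@(4,3) p1@(4,0) p2@(3,2) p3@(2,2) p4@(2,4) -> at (0,5): 0 [-], cum=0
Step 2: p0@(3,3) p1@(3,0) p2@(2,2) p3@(2,3) p4@ESC -> at (0,5): 0 [-], cum=0
Step 3: p0@(2,3) p1@(2,0) p2@(2,3) p3@(2,4) p4@ESC -> at (0,5): 0 [-], cum=0
Step 4: p0@(2,4) p1@(2,1) p2@(2,4) p3@ESC p4@ESC -> at (0,5): 0 [-], cum=0
Step 5: p0@ESC p1@(2,2) p2@ESC p3@ESC p4@ESC -> at (0,5): 0 [-], cum=0
Step 6: p0@ESC p1@(2,3) p2@ESC p3@ESC p4@ESC -> at (0,5): 0 [-], cum=0
Step 7: p0@ESC p1@(2,4) p2@ESC p3@ESC p4@ESC -> at (0,5): 0 [-], cum=0
Step 8: p0@ESC p1@ESC p2@ESC p3@ESC p4@ESC -> at (0,5): 0 [-], cum=0
Total visits = 0

Answer: 0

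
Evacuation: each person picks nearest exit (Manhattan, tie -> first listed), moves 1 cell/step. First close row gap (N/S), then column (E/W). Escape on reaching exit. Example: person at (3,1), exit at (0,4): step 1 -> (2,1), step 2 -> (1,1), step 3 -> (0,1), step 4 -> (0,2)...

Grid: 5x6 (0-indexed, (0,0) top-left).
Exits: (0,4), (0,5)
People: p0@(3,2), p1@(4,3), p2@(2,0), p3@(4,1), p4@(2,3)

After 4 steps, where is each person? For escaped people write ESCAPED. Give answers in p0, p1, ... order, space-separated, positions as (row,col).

Step 1: p0:(3,2)->(2,2) | p1:(4,3)->(3,3) | p2:(2,0)->(1,0) | p3:(4,1)->(3,1) | p4:(2,3)->(1,3)
Step 2: p0:(2,2)->(1,2) | p1:(3,3)->(2,3) | p2:(1,0)->(0,0) | p3:(3,1)->(2,1) | p4:(1,3)->(0,3)
Step 3: p0:(1,2)->(0,2) | p1:(2,3)->(1,3) | p2:(0,0)->(0,1) | p3:(2,1)->(1,1) | p4:(0,3)->(0,4)->EXIT
Step 4: p0:(0,2)->(0,3) | p1:(1,3)->(0,3) | p2:(0,1)->(0,2) | p3:(1,1)->(0,1) | p4:escaped

(0,3) (0,3) (0,2) (0,1) ESCAPED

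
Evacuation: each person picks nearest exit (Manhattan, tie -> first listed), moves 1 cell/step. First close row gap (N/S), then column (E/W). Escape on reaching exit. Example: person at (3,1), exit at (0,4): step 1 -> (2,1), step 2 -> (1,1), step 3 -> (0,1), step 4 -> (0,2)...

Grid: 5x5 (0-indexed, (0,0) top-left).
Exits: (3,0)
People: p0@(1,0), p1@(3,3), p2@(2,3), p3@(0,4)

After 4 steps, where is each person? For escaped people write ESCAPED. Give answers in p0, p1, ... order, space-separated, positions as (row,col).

Step 1: p0:(1,0)->(2,0) | p1:(3,3)->(3,2) | p2:(2,3)->(3,3) | p3:(0,4)->(1,4)
Step 2: p0:(2,0)->(3,0)->EXIT | p1:(3,2)->(3,1) | p2:(3,3)->(3,2) | p3:(1,4)->(2,4)
Step 3: p0:escaped | p1:(3,1)->(3,0)->EXIT | p2:(3,2)->(3,1) | p3:(2,4)->(3,4)
Step 4: p0:escaped | p1:escaped | p2:(3,1)->(3,0)->EXIT | p3:(3,4)->(3,3)

ESCAPED ESCAPED ESCAPED (3,3)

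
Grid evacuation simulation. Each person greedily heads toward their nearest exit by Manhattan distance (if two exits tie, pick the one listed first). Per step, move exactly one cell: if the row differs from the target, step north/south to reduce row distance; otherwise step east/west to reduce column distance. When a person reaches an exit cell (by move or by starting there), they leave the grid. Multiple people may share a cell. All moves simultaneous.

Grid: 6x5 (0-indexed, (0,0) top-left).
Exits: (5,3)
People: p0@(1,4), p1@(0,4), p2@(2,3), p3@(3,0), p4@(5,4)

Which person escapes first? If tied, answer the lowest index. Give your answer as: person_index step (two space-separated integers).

Answer: 4 1

Derivation:
Step 1: p0:(1,4)->(2,4) | p1:(0,4)->(1,4) | p2:(2,3)->(3,3) | p3:(3,0)->(4,0) | p4:(5,4)->(5,3)->EXIT
Step 2: p0:(2,4)->(3,4) | p1:(1,4)->(2,4) | p2:(3,3)->(4,3) | p3:(4,0)->(5,0) | p4:escaped
Step 3: p0:(3,4)->(4,4) | p1:(2,4)->(3,4) | p2:(4,3)->(5,3)->EXIT | p3:(5,0)->(5,1) | p4:escaped
Step 4: p0:(4,4)->(5,4) | p1:(3,4)->(4,4) | p2:escaped | p3:(5,1)->(5,2) | p4:escaped
Step 5: p0:(5,4)->(5,3)->EXIT | p1:(4,4)->(5,4) | p2:escaped | p3:(5,2)->(5,3)->EXIT | p4:escaped
Step 6: p0:escaped | p1:(5,4)->(5,3)->EXIT | p2:escaped | p3:escaped | p4:escaped
Exit steps: [5, 6, 3, 5, 1]
First to escape: p4 at step 1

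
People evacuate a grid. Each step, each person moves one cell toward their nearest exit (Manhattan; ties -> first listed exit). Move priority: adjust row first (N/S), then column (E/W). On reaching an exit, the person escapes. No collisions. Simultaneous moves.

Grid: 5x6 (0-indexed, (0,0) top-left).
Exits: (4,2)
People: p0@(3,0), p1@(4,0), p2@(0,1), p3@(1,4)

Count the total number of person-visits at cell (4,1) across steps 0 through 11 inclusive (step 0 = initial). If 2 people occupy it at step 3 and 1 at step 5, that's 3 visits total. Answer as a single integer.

Step 0: p0@(3,0) p1@(4,0) p2@(0,1) p3@(1,4) -> at (4,1): 0 [-], cum=0
Step 1: p0@(4,0) p1@(4,1) p2@(1,1) p3@(2,4) -> at (4,1): 1 [p1], cum=1
Step 2: p0@(4,1) p1@ESC p2@(2,1) p3@(3,4) -> at (4,1): 1 [p0], cum=2
Step 3: p0@ESC p1@ESC p2@(3,1) p3@(4,4) -> at (4,1): 0 [-], cum=2
Step 4: p0@ESC p1@ESC p2@(4,1) p3@(4,3) -> at (4,1): 1 [p2], cum=3
Step 5: p0@ESC p1@ESC p2@ESC p3@ESC -> at (4,1): 0 [-], cum=3
Total visits = 3

Answer: 3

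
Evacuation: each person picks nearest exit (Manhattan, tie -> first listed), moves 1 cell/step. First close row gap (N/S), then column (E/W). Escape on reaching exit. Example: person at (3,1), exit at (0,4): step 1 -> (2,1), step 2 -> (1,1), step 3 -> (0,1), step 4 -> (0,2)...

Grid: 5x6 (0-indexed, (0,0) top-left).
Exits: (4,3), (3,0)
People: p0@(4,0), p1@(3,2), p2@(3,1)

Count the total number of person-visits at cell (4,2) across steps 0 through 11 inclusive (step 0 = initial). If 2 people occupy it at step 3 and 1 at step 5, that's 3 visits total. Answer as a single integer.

Answer: 1

Derivation:
Step 0: p0@(4,0) p1@(3,2) p2@(3,1) -> at (4,2): 0 [-], cum=0
Step 1: p0@ESC p1@(4,2) p2@ESC -> at (4,2): 1 [p1], cum=1
Step 2: p0@ESC p1@ESC p2@ESC -> at (4,2): 0 [-], cum=1
Total visits = 1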